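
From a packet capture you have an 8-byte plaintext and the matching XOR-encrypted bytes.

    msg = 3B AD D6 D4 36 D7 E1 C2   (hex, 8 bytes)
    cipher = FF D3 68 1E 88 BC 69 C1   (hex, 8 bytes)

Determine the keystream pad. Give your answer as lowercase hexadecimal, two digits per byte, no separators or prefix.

Since cipher = msg ⊕ pad, XORing both sides with msg gives pad = msg ⊕ cipher.
byte 0: 3b XOR ff = c4
byte 1: ad XOR d3 = 7e
byte 2: d6 XOR 68 = be
byte 3: d4 XOR 1e = ca
byte 4: 36 XOR 88 = be
byte 5: d7 XOR bc = 6b
byte 6: e1 XOR 69 = 88
byte 7: c2 XOR c1 = 03

c47ebecabe6b8803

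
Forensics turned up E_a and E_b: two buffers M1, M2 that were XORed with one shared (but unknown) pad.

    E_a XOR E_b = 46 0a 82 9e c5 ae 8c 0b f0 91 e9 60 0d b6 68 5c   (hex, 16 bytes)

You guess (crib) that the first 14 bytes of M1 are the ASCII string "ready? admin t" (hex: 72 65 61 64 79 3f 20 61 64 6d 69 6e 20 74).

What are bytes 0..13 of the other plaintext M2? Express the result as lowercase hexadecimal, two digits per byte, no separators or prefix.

Since E_a ⊕ E_b = M1 ⊕ M2, XORing with the guessed M1 bytes yields the corresponding M2 bytes: M2 = (E_a ⊕ E_b) ⊕ M1.
byte 0: 46 xor 72 = 34
byte 1: 0a xor 65 = 6f
byte 2: 82 xor 61 = e3
byte 3: 9e xor 64 = fa
byte 4: c5 xor 79 = bc
byte 5: ae xor 3f = 91
byte 6: 8c xor 20 = ac
byte 7: 0b xor 61 = 6a
byte 8: f0 xor 64 = 94
byte 9: 91 xor 6d = fc
byte 10: e9 xor 69 = 80
byte 11: 60 xor 6e = 0e
byte 12: 0d xor 20 = 2d
byte 13: b6 xor 74 = c2

346fe3fabc91ac6a94fc800e2dc2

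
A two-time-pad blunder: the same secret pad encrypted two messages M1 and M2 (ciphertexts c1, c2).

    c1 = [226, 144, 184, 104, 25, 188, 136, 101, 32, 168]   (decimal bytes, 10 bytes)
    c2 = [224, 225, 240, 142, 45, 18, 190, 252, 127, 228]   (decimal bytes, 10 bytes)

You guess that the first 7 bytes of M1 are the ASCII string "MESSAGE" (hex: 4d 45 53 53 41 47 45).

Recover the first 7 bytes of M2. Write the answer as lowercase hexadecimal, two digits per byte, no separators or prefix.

4f341bb575e973

First, c1 ⊕ c2 = (M1 ⊕ K) ⊕ (M2 ⊕ K) = M1 ⊕ M2, so the key drops out. Then M2 = (M1 ⊕ M2) ⊕ M1 over the first 7 bytes.
byte 0: (e2 ⊕ e0) ⊕ 4d = 02 ⊕ 4d = 4f
byte 1: (90 ⊕ e1) ⊕ 45 = 71 ⊕ 45 = 34
byte 2: (b8 ⊕ f0) ⊕ 53 = 48 ⊕ 53 = 1b
byte 3: (68 ⊕ 8e) ⊕ 53 = e6 ⊕ 53 = b5
byte 4: (19 ⊕ 2d) ⊕ 41 = 34 ⊕ 41 = 75
byte 5: (bc ⊕ 12) ⊕ 47 = ae ⊕ 47 = e9
byte 6: (88 ⊕ be) ⊕ 45 = 36 ⊕ 45 = 73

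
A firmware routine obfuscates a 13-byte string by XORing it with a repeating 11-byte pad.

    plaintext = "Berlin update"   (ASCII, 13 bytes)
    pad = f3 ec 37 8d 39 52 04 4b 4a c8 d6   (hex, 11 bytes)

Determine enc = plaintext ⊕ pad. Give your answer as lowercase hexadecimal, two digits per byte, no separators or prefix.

b18945e1503c243e3aacb78789

The 11-byte key repeats, so the effective keystream is f3 ec 37 8d 39 52 04 4b 4a c8 d6 f3 ec.
byte 0:  66 ⊕ 243 = 177
byte 1: 101 ⊕ 236 = 137
byte 2: 114 ⊕  55 =  69
byte 3: 108 ⊕ 141 = 225
byte 4: 105 ⊕  57 =  80
byte 5: 110 ⊕  82 =  60
byte 6:  32 ⊕   4 =  36
byte 7: 117 ⊕  75 =  62
byte 8: 112 ⊕  74 =  58
byte 9: 100 ⊕ 200 = 172
byte 10:  97 ⊕ 214 = 183
byte 11: 116 ⊕ 243 = 135
byte 12: 101 ⊕ 236 = 137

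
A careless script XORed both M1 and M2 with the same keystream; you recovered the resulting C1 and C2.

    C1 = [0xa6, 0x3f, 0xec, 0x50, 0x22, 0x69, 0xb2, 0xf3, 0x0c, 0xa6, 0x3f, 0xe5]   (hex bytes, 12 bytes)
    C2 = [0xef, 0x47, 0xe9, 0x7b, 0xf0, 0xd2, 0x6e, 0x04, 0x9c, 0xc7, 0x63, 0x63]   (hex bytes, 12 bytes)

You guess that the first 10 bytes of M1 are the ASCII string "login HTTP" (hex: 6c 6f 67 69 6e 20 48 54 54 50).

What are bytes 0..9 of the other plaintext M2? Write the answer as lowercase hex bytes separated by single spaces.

25 17 62 42 bc 9b 94 a3 c4 31

First, C1 ⊕ C2 = (M1 ⊕ K) ⊕ (M2 ⊕ K) = M1 ⊕ M2, so the key drops out. Then M2 = (M1 ⊕ M2) ⊕ M1 over the first 10 bytes.
byte 0: (a6 xor ef) xor 6c = 49 xor 6c = 25
byte 1: (3f xor 47) xor 6f = 78 xor 6f = 17
byte 2: (ec xor e9) xor 67 = 05 xor 67 = 62
byte 3: (50 xor 7b) xor 69 = 2b xor 69 = 42
byte 4: (22 xor f0) xor 6e = d2 xor 6e = bc
byte 5: (69 xor d2) xor 20 = bb xor 20 = 9b
byte 6: (b2 xor 6e) xor 48 = dc xor 48 = 94
byte 7: (f3 xor 04) xor 54 = f7 xor 54 = a3
byte 8: (0c xor 9c) xor 54 = 90 xor 54 = c4
byte 9: (a6 xor c7) xor 50 = 61 xor 50 = 31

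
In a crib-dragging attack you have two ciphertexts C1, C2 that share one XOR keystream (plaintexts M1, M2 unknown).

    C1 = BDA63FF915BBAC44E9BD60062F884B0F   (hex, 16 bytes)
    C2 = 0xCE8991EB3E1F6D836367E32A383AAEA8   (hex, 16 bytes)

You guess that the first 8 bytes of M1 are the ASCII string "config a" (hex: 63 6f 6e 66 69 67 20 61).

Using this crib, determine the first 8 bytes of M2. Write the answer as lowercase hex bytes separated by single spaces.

First, C1 ⊕ C2 = (M1 ⊕ K) ⊕ (M2 ⊕ K) = M1 ⊕ M2, so the key drops out. Then M2 = (M1 ⊕ M2) ⊕ M1 over the first 8 bytes.
byte 0: (bd ^ ce) ^ 63 = 73 ^ 63 = 10
byte 1: (a6 ^ 89) ^ 6f = 2f ^ 6f = 40
byte 2: (3f ^ 91) ^ 6e = ae ^ 6e = c0
byte 3: (f9 ^ eb) ^ 66 = 12 ^ 66 = 74
byte 4: (15 ^ 3e) ^ 69 = 2b ^ 69 = 42
byte 5: (bb ^ 1f) ^ 67 = a4 ^ 67 = c3
byte 6: (ac ^ 6d) ^ 20 = c1 ^ 20 = e1
byte 7: (44 ^ 83) ^ 61 = c7 ^ 61 = a6

10 40 c0 74 42 c3 e1 a6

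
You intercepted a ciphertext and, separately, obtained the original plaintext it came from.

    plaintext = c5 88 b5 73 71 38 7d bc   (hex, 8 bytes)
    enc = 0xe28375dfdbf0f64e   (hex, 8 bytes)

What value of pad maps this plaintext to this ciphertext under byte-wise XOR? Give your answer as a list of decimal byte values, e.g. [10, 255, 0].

Since enc = plaintext ⊕ pad, XORing both sides with plaintext gives pad = plaintext ⊕ enc.
byte 0: c5 xor e2 = 27
byte 1: 88 xor 83 = 0b
byte 2: b5 xor 75 = c0
byte 3: 73 xor df = ac
byte 4: 71 xor db = aa
byte 5: 38 xor f0 = c8
byte 6: 7d xor f6 = 8b
byte 7: bc xor 4e = f2

[39, 11, 192, 172, 170, 200, 139, 242]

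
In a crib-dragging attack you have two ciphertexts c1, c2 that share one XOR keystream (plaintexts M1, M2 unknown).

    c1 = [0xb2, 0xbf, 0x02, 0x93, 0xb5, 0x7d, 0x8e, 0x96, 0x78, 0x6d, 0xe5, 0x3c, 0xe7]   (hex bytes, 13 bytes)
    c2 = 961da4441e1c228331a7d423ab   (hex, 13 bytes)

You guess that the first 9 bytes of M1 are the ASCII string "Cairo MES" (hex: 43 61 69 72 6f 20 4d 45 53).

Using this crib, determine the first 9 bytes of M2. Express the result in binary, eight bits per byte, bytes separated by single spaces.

First, c1 ⊕ c2 = (M1 ⊕ K) ⊕ (M2 ⊕ K) = M1 ⊕ M2, so the key drops out. Then M2 = (M1 ⊕ M2) ⊕ M1 over the first 9 bytes.
byte 0: (b2 ⊕ 96) ⊕ 43 = 24 ⊕ 43 = 67
byte 1: (bf ⊕ 1d) ⊕ 61 = a2 ⊕ 61 = c3
byte 2: (02 ⊕ a4) ⊕ 69 = a6 ⊕ 69 = cf
byte 3: (93 ⊕ 44) ⊕ 72 = d7 ⊕ 72 = a5
byte 4: (b5 ⊕ 1e) ⊕ 6f = ab ⊕ 6f = c4
byte 5: (7d ⊕ 1c) ⊕ 20 = 61 ⊕ 20 = 41
byte 6: (8e ⊕ 22) ⊕ 4d = ac ⊕ 4d = e1
byte 7: (96 ⊕ 83) ⊕ 45 = 15 ⊕ 45 = 50
byte 8: (78 ⊕ 31) ⊕ 53 = 49 ⊕ 53 = 1a

01100111 11000011 11001111 10100101 11000100 01000001 11100001 01010000 00011010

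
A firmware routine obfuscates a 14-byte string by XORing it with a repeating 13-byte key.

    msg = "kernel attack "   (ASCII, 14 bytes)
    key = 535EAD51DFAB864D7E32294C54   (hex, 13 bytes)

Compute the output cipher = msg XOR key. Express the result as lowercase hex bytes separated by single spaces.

The 13-byte key repeats, so the effective keystream is 53 5e ad 51 df ab 86 4d 7e 32 29 4c 54 53.
byte 0: 6b xor 53 = 38
byte 1: 65 xor 5e = 3b
byte 2: 72 xor ad = df
byte 3: 6e xor 51 = 3f
byte 4: 65 xor df = ba
byte 5: 6c xor ab = c7
byte 6: 20 xor 86 = a6
byte 7: 61 xor 4d = 2c
byte 8: 74 xor 7e = 0a
byte 9: 74 xor 32 = 46
byte 10: 61 xor 29 = 48
byte 11: 63 xor 4c = 2f
byte 12: 6b xor 54 = 3f
byte 13: 20 xor 53 = 73

38 3b df 3f ba c7 a6 2c 0a 46 48 2f 3f 73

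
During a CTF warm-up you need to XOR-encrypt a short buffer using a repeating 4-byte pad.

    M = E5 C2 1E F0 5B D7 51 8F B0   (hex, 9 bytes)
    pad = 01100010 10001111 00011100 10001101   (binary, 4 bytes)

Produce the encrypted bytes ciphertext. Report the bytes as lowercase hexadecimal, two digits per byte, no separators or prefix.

The 4-byte key repeats, so the effective keystream is 62 8f 1c 8d 62 8f 1c 8d 62.
byte 0: e5 ^ 62 = 87
byte 1: c2 ^ 8f = 4d
byte 2: 1e ^ 1c = 02
byte 3: f0 ^ 8d = 7d
byte 4: 5b ^ 62 = 39
byte 5: d7 ^ 8f = 58
byte 6: 51 ^ 1c = 4d
byte 7: 8f ^ 8d = 02
byte 8: b0 ^ 62 = d2

874d027d39584d02d2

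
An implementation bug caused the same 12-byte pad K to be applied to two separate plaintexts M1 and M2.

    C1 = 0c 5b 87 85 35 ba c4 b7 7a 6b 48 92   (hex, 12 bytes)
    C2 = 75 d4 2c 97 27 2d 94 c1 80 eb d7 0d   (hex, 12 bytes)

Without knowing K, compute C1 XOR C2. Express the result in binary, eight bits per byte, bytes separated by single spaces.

C1 ⊕ C2 = (M1 ⊕ K) ⊕ (M2 ⊕ K) = M1 ⊕ M2 — the shared key cancels under XOR.
0c ⊕ 75 = 79
5b ⊕ d4 = 8f
87 ⊕ 2c = ab
85 ⊕ 97 = 12
35 ⊕ 27 = 12
ba ⊕ 2d = 97
c4 ⊕ 94 = 50
b7 ⊕ c1 = 76
7a ⊕ 80 = fa
6b ⊕ eb = 80
48 ⊕ d7 = 9f
92 ⊕ 0d = 9f

01111001 10001111 10101011 00010010 00010010 10010111 01010000 01110110 11111010 10000000 10011111 10011111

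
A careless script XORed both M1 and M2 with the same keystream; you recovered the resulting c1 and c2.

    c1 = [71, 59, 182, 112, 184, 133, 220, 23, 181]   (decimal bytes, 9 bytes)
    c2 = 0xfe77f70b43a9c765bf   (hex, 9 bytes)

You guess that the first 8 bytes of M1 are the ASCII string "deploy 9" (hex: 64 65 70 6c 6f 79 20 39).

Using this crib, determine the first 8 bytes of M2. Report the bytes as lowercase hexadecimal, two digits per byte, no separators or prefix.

dd29311794553b4b

First, c1 ⊕ c2 = (M1 ⊕ K) ⊕ (M2 ⊕ K) = M1 ⊕ M2, so the key drops out. Then M2 = (M1 ⊕ M2) ⊕ M1 over the first 8 bytes.
byte 0: (47 ⊕ fe) ⊕ 64 = b9 ⊕ 64 = dd
byte 1: (3b ⊕ 77) ⊕ 65 = 4c ⊕ 65 = 29
byte 2: (b6 ⊕ f7) ⊕ 70 = 41 ⊕ 70 = 31
byte 3: (70 ⊕ 0b) ⊕ 6c = 7b ⊕ 6c = 17
byte 4: (b8 ⊕ 43) ⊕ 6f = fb ⊕ 6f = 94
byte 5: (85 ⊕ a9) ⊕ 79 = 2c ⊕ 79 = 55
byte 6: (dc ⊕ c7) ⊕ 20 = 1b ⊕ 20 = 3b
byte 7: (17 ⊕ 65) ⊕ 39 = 72 ⊕ 39 = 4b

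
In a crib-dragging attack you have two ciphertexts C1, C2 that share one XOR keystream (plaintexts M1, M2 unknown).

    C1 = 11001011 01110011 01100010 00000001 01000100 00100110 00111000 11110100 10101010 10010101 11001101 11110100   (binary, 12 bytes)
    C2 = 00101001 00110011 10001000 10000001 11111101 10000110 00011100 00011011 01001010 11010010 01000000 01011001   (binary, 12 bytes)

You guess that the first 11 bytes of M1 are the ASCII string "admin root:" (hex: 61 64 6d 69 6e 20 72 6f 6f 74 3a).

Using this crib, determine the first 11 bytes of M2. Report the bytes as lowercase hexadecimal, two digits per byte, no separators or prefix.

First, C1 ⊕ C2 = (M1 ⊕ K) ⊕ (M2 ⊕ K) = M1 ⊕ M2, so the key drops out. Then M2 = (M1 ⊕ M2) ⊕ M1 over the first 11 bytes.
byte 0: (cb ⊕ 29) ⊕ 61 = e2 ⊕ 61 = 83
byte 1: (73 ⊕ 33) ⊕ 64 = 40 ⊕ 64 = 24
byte 2: (62 ⊕ 88) ⊕ 6d = ea ⊕ 6d = 87
byte 3: (01 ⊕ 81) ⊕ 69 = 80 ⊕ 69 = e9
byte 4: (44 ⊕ fd) ⊕ 6e = b9 ⊕ 6e = d7
byte 5: (26 ⊕ 86) ⊕ 20 = a0 ⊕ 20 = 80
byte 6: (38 ⊕ 1c) ⊕ 72 = 24 ⊕ 72 = 56
byte 7: (f4 ⊕ 1b) ⊕ 6f = ef ⊕ 6f = 80
byte 8: (aa ⊕ 4a) ⊕ 6f = e0 ⊕ 6f = 8f
byte 9: (95 ⊕ d2) ⊕ 74 = 47 ⊕ 74 = 33
byte 10: (cd ⊕ 40) ⊕ 3a = 8d ⊕ 3a = b7

832487e9d78056808f33b7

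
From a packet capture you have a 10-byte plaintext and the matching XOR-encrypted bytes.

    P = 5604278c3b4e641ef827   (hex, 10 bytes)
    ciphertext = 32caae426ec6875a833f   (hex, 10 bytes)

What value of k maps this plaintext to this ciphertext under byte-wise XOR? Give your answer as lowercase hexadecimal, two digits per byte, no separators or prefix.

64ce89ce5588e3447b18

Since ciphertext = P ⊕ k, XORing both sides with P gives k = P ⊕ ciphertext.
56 xor 32 = 64
04 xor ca = ce
27 xor ae = 89
8c xor 42 = ce
3b xor 6e = 55
4e xor c6 = 88
64 xor 87 = e3
1e xor 5a = 44
f8 xor 83 = 7b
27 xor 3f = 18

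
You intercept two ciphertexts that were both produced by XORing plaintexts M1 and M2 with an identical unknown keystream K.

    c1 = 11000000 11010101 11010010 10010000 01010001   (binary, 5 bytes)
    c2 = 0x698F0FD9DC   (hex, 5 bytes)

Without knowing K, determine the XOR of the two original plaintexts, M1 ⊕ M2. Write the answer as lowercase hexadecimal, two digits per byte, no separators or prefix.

c1 ⊕ c2 = (M1 ⊕ K) ⊕ (M2 ⊕ K) = M1 ⊕ M2 — the shared key cancels under XOR.
byte 0: 192 ^ 105 = 169
byte 1: 213 ^ 143 =  90
byte 2: 210 ^  15 = 221
byte 3: 144 ^ 217 =  73
byte 4:  81 ^ 220 = 141

a95add498d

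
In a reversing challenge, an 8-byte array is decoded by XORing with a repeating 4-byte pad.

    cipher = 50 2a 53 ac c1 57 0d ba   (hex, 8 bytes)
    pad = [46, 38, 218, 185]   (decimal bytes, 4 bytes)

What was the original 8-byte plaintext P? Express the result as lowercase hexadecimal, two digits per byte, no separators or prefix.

7e0c8915ef71d703

The 4-byte key repeats, so the effective keystream is 2e 26 da b9 2e 26 da b9.
byte 0: 50 xor 2e = 7e
byte 1: 2a xor 26 = 0c
byte 2: 53 xor da = 89
byte 3: ac xor b9 = 15
byte 4: c1 xor 2e = ef
byte 5: 57 xor 26 = 71
byte 6: 0d xor da = d7
byte 7: ba xor b9 = 03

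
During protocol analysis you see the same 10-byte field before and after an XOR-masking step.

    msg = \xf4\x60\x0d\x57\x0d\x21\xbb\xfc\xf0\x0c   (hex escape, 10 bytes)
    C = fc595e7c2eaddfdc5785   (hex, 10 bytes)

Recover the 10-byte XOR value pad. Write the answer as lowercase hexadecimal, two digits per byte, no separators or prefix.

Since C = msg ⊕ pad, XORing both sides with msg gives pad = msg ⊕ C.
f4 ⊕ fc = 08
60 ⊕ 59 = 39
0d ⊕ 5e = 53
57 ⊕ 7c = 2b
0d ⊕ 2e = 23
21 ⊕ ad = 8c
bb ⊕ df = 64
fc ⊕ dc = 20
f0 ⊕ 57 = a7
0c ⊕ 85 = 89

0839532b238c6420a789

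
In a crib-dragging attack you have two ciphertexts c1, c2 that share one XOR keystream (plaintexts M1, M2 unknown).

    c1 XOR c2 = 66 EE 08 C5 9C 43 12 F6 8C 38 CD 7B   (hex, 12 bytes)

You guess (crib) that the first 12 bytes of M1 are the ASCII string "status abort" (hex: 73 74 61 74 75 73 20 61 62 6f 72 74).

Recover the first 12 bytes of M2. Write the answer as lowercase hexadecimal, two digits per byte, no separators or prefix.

159a69b1e9303297ee57bf0f

Since c1 ⊕ c2 = M1 ⊕ M2, XORing with the guessed M1 bytes yields the corresponding M2 bytes: M2 = (c1 ⊕ c2) ⊕ M1.
01100110 ^ 01110011 = 00010101
11101110 ^ 01110100 = 10011010
00001000 ^ 01100001 = 01101001
11000101 ^ 01110100 = 10110001
10011100 ^ 01110101 = 11101001
01000011 ^ 01110011 = 00110000
00010010 ^ 00100000 = 00110010
11110110 ^ 01100001 = 10010111
10001100 ^ 01100010 = 11101110
00111000 ^ 01101111 = 01010111
11001101 ^ 01110010 = 10111111
01111011 ^ 01110100 = 00001111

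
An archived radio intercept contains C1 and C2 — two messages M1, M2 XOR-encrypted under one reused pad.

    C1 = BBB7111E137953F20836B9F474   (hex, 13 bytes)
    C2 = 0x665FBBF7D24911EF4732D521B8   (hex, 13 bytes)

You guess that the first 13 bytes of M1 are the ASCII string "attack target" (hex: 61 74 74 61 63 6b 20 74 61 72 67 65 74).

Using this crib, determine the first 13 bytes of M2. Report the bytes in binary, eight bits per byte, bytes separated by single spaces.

10111100 10011100 11011110 10001000 10100010 01011011 01100010 01101001 00101110 01110110 00001011 10110000 10111000

First, C1 ⊕ C2 = (M1 ⊕ K) ⊕ (M2 ⊕ K) = M1 ⊕ M2, so the key drops out. Then M2 = (M1 ⊕ M2) ⊕ M1 over the first 13 bytes.
byte 0: (bb ⊕ 66) ⊕ 61 = dd ⊕ 61 = bc
byte 1: (b7 ⊕ 5f) ⊕ 74 = e8 ⊕ 74 = 9c
byte 2: (11 ⊕ bb) ⊕ 74 = aa ⊕ 74 = de
byte 3: (1e ⊕ f7) ⊕ 61 = e9 ⊕ 61 = 88
byte 4: (13 ⊕ d2) ⊕ 63 = c1 ⊕ 63 = a2
byte 5: (79 ⊕ 49) ⊕ 6b = 30 ⊕ 6b = 5b
byte 6: (53 ⊕ 11) ⊕ 20 = 42 ⊕ 20 = 62
byte 7: (f2 ⊕ ef) ⊕ 74 = 1d ⊕ 74 = 69
byte 8: (08 ⊕ 47) ⊕ 61 = 4f ⊕ 61 = 2e
byte 9: (36 ⊕ 32) ⊕ 72 = 04 ⊕ 72 = 76
byte 10: (b9 ⊕ d5) ⊕ 67 = 6c ⊕ 67 = 0b
byte 11: (f4 ⊕ 21) ⊕ 65 = d5 ⊕ 65 = b0
byte 12: (74 ⊕ b8) ⊕ 74 = cc ⊕ 74 = b8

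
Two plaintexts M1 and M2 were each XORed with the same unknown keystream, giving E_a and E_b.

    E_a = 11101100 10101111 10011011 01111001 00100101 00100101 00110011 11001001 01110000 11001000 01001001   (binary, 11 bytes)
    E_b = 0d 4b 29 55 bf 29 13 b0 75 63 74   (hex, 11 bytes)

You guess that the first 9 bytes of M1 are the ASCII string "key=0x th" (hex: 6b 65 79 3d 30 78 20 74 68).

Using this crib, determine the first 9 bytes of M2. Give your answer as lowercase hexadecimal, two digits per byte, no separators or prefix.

8a81cb11aa74000d6d

First, E_a ⊕ E_b = (M1 ⊕ K) ⊕ (M2 ⊕ K) = M1 ⊕ M2, so the key drops out. Then M2 = (M1 ⊕ M2) ⊕ M1 over the first 9 bytes.
byte 0: (ec XOR 0d) XOR 6b = e1 XOR 6b = 8a
byte 1: (af XOR 4b) XOR 65 = e4 XOR 65 = 81
byte 2: (9b XOR 29) XOR 79 = b2 XOR 79 = cb
byte 3: (79 XOR 55) XOR 3d = 2c XOR 3d = 11
byte 4: (25 XOR bf) XOR 30 = 9a XOR 30 = aa
byte 5: (25 XOR 29) XOR 78 = 0c XOR 78 = 74
byte 6: (33 XOR 13) XOR 20 = 20 XOR 20 = 00
byte 7: (c9 XOR b0) XOR 74 = 79 XOR 74 = 0d
byte 8: (70 XOR 75) XOR 68 = 05 XOR 68 = 6d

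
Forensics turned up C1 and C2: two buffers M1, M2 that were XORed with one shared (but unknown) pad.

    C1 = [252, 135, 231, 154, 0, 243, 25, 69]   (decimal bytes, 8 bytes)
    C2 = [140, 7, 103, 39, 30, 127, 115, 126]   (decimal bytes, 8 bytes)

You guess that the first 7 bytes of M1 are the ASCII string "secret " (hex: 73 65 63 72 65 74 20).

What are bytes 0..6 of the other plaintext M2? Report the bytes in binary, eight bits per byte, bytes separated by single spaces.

First, C1 ⊕ C2 = (M1 ⊕ K) ⊕ (M2 ⊕ K) = M1 ⊕ M2, so the key drops out. Then M2 = (M1 ⊕ M2) ⊕ M1 over the first 7 bytes.
byte 0: (fc ⊕ 8c) ⊕ 73 = 70 ⊕ 73 = 03
byte 1: (87 ⊕ 07) ⊕ 65 = 80 ⊕ 65 = e5
byte 2: (e7 ⊕ 67) ⊕ 63 = 80 ⊕ 63 = e3
byte 3: (9a ⊕ 27) ⊕ 72 = bd ⊕ 72 = cf
byte 4: (00 ⊕ 1e) ⊕ 65 = 1e ⊕ 65 = 7b
byte 5: (f3 ⊕ 7f) ⊕ 74 = 8c ⊕ 74 = f8
byte 6: (19 ⊕ 73) ⊕ 20 = 6a ⊕ 20 = 4a

00000011 11100101 11100011 11001111 01111011 11111000 01001010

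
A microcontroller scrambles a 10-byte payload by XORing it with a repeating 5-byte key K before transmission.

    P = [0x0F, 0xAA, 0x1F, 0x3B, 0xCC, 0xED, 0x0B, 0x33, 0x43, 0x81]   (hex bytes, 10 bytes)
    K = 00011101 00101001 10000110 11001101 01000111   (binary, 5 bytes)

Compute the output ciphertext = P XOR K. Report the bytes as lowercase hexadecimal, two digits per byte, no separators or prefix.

128399f68bf022b58ec6

The 5-byte key repeats, so the effective keystream is 1d 29 86 cd 47 1d 29 86 cd 47.
byte 0: 0f XOR 1d = 12
byte 1: aa XOR 29 = 83
byte 2: 1f XOR 86 = 99
byte 3: 3b XOR cd = f6
byte 4: cc XOR 47 = 8b
byte 5: ed XOR 1d = f0
byte 6: 0b XOR 29 = 22
byte 7: 33 XOR 86 = b5
byte 8: 43 XOR cd = 8e
byte 9: 81 XOR 47 = c6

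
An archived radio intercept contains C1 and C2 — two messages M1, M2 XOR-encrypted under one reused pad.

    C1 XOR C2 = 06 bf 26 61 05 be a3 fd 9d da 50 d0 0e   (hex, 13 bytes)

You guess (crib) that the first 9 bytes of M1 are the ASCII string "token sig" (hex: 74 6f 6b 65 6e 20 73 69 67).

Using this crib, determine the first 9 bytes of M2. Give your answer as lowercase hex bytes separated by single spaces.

72 d0 4d 04 6b 9e d0 94 fa

Since C1 ⊕ C2 = M1 ⊕ M2, XORing with the guessed M1 bytes yields the corresponding M2 bytes: M2 = (C1 ⊕ C2) ⊕ M1.
06 xor 74 = 72
bf xor 6f = d0
26 xor 6b = 4d
61 xor 65 = 04
05 xor 6e = 6b
be xor 20 = 9e
a3 xor 73 = d0
fd xor 69 = 94
9d xor 67 = fa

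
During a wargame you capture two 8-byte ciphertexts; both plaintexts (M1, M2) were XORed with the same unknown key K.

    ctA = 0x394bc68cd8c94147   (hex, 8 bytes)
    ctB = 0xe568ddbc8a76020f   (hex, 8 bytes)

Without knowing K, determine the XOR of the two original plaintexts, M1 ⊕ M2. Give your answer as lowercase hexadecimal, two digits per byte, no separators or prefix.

dc231b3052bf4348

ctA ⊕ ctB = (M1 ⊕ K) ⊕ (M2 ⊕ K) = M1 ⊕ M2 — the shared key cancels under XOR.
byte 0: 39 XOR e5 = dc
byte 1: 4b XOR 68 = 23
byte 2: c6 XOR dd = 1b
byte 3: 8c XOR bc = 30
byte 4: d8 XOR 8a = 52
byte 5: c9 XOR 76 = bf
byte 6: 41 XOR 02 = 43
byte 7: 47 XOR 0f = 48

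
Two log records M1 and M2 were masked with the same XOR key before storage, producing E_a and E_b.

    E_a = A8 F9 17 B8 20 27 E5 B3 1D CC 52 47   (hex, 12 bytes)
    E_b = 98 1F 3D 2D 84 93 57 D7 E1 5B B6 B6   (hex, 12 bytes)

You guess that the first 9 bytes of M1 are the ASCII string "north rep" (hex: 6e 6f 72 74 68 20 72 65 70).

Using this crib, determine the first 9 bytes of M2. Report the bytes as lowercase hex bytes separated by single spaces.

First, E_a ⊕ E_b = (M1 ⊕ K) ⊕ (M2 ⊕ K) = M1 ⊕ M2, so the key drops out. Then M2 = (M1 ⊕ M2) ⊕ M1 over the first 9 bytes.
byte 0: (a8 ⊕ 98) ⊕ 6e = 30 ⊕ 6e = 5e
byte 1: (f9 ⊕ 1f) ⊕ 6f = e6 ⊕ 6f = 89
byte 2: (17 ⊕ 3d) ⊕ 72 = 2a ⊕ 72 = 58
byte 3: (b8 ⊕ 2d) ⊕ 74 = 95 ⊕ 74 = e1
byte 4: (20 ⊕ 84) ⊕ 68 = a4 ⊕ 68 = cc
byte 5: (27 ⊕ 93) ⊕ 20 = b4 ⊕ 20 = 94
byte 6: (e5 ⊕ 57) ⊕ 72 = b2 ⊕ 72 = c0
byte 7: (b3 ⊕ d7) ⊕ 65 = 64 ⊕ 65 = 01
byte 8: (1d ⊕ e1) ⊕ 70 = fc ⊕ 70 = 8c

5e 89 58 e1 cc 94 c0 01 8c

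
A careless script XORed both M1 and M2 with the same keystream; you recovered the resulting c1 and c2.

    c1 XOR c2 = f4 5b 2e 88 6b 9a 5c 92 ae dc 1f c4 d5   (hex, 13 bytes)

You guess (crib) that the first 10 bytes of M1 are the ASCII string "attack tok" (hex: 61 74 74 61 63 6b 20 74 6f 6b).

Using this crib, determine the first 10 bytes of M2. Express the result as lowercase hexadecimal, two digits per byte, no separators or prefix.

Since c1 ⊕ c2 = M1 ⊕ M2, XORing with the guessed M1 bytes yields the corresponding M2 bytes: M2 = (c1 ⊕ c2) ⊕ M1.
f4 xor 61 = 95
5b xor 74 = 2f
2e xor 74 = 5a
88 xor 61 = e9
6b xor 63 = 08
9a xor 6b = f1
5c xor 20 = 7c
92 xor 74 = e6
ae xor 6f = c1
dc xor 6b = b7

952f5ae908f17ce6c1b7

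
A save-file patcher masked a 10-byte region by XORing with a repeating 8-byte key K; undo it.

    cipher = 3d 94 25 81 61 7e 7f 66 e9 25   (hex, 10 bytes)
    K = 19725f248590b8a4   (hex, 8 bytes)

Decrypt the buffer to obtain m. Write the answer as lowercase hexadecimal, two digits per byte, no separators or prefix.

24e67aa5e4eec7c2f057

The 8-byte key repeats, so the effective keystream is 19 72 5f 24 85 90 b8 a4 19 72.
byte 0: 3d XOR 19 = 24
byte 1: 94 XOR 72 = e6
byte 2: 25 XOR 5f = 7a
byte 3: 81 XOR 24 = a5
byte 4: 61 XOR 85 = e4
byte 5: 7e XOR 90 = ee
byte 6: 7f XOR b8 = c7
byte 7: 66 XOR a4 = c2
byte 8: e9 XOR 19 = f0
byte 9: 25 XOR 72 = 57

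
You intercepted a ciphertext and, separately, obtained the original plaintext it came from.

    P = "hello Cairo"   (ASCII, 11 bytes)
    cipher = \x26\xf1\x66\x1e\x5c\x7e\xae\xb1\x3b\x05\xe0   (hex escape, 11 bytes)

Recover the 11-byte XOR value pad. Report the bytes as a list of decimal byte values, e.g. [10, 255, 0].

Since cipher = P ⊕ pad, XORing both sides with P gives pad = P ⊕ cipher.
byte 0: 68 xor 26 = 4e
byte 1: 65 xor f1 = 94
byte 2: 6c xor 66 = 0a
byte 3: 6c xor 1e = 72
byte 4: 6f xor 5c = 33
byte 5: 20 xor 7e = 5e
byte 6: 43 xor ae = ed
byte 7: 61 xor b1 = d0
byte 8: 69 xor 3b = 52
byte 9: 72 xor 05 = 77
byte 10: 6f xor e0 = 8f

[78, 148, 10, 114, 51, 94, 237, 208, 82, 119, 143]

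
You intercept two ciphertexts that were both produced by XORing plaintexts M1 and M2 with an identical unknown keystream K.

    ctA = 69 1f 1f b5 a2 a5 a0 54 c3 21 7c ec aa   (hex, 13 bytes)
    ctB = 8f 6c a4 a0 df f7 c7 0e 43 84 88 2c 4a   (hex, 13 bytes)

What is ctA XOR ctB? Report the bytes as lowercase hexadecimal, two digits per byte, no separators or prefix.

ctA ⊕ ctB = (M1 ⊕ K) ⊕ (M2 ⊕ K) = M1 ⊕ M2 — the shared key cancels under XOR.
01101001 ^ 10001111 = 11100110
00011111 ^ 01101100 = 01110011
00011111 ^ 10100100 = 10111011
10110101 ^ 10100000 = 00010101
10100010 ^ 11011111 = 01111101
10100101 ^ 11110111 = 01010010
10100000 ^ 11000111 = 01100111
01010100 ^ 00001110 = 01011010
11000011 ^ 01000011 = 10000000
00100001 ^ 10000100 = 10100101
01111100 ^ 10001000 = 11110100
11101100 ^ 00101100 = 11000000
10101010 ^ 01001010 = 11100000

e673bb157d52675a80a5f4c0e0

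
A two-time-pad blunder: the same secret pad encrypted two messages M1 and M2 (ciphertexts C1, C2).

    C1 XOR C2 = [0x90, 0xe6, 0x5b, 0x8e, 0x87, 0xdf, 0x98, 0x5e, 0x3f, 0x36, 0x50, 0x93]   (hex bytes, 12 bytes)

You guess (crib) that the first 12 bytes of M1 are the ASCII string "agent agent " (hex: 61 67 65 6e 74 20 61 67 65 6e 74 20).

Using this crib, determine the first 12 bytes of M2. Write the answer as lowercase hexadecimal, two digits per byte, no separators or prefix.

f1813ee0f3fff9395a5824b3

Since C1 ⊕ C2 = M1 ⊕ M2, XORing with the guessed M1 bytes yields the corresponding M2 bytes: M2 = (C1 ⊕ C2) ⊕ M1.
90 ⊕ 61 = f1
e6 ⊕ 67 = 81
5b ⊕ 65 = 3e
8e ⊕ 6e = e0
87 ⊕ 74 = f3
df ⊕ 20 = ff
98 ⊕ 61 = f9
5e ⊕ 67 = 39
3f ⊕ 65 = 5a
36 ⊕ 6e = 58
50 ⊕ 74 = 24
93 ⊕ 20 = b3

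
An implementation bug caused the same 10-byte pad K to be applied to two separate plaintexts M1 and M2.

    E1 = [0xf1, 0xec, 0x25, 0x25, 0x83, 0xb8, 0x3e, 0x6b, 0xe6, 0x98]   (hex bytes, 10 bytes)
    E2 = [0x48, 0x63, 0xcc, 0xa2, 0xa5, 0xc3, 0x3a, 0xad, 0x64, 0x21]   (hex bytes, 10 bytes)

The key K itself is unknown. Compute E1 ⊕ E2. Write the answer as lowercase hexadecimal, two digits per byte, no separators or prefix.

b98fe987267b04c682b9

E1 ⊕ E2 = (M1 ⊕ K) ⊕ (M2 ⊕ K) = M1 ⊕ M2 — the shared key cancels under XOR.
byte 0: f1 XOR 48 = b9
byte 1: ec XOR 63 = 8f
byte 2: 25 XOR cc = e9
byte 3: 25 XOR a2 = 87
byte 4: 83 XOR a5 = 26
byte 5: b8 XOR c3 = 7b
byte 6: 3e XOR 3a = 04
byte 7: 6b XOR ad = c6
byte 8: e6 XOR 64 = 82
byte 9: 98 XOR 21 = b9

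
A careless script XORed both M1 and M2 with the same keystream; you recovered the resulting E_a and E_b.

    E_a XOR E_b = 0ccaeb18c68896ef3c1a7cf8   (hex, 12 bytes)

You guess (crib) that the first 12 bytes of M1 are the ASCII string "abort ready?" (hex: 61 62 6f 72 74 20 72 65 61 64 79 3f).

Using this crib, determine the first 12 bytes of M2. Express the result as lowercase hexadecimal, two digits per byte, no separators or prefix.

6da8846ab2a8e48a5d7e05c7

Since E_a ⊕ E_b = M1 ⊕ M2, XORing with the guessed M1 bytes yields the corresponding M2 bytes: M2 = (E_a ⊕ E_b) ⊕ M1.
byte 0: 0c xor 61 = 6d
byte 1: ca xor 62 = a8
byte 2: eb xor 6f = 84
byte 3: 18 xor 72 = 6a
byte 4: c6 xor 74 = b2
byte 5: 88 xor 20 = a8
byte 6: 96 xor 72 = e4
byte 7: ef xor 65 = 8a
byte 8: 3c xor 61 = 5d
byte 9: 1a xor 64 = 7e
byte 10: 7c xor 79 = 05
byte 11: f8 xor 3f = c7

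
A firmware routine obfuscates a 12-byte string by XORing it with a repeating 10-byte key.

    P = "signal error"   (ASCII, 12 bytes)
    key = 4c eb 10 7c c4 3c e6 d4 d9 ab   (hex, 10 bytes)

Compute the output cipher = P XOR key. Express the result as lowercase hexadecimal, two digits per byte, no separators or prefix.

The 10-byte key repeats, so the effective keystream is 4c eb 10 7c c4 3c e6 d4 d9 ab 4c eb.
byte 0: 01110011 ⊕ 01001100 = 00111111
byte 1: 01101001 ⊕ 11101011 = 10000010
byte 2: 01100111 ⊕ 00010000 = 01110111
byte 3: 01101110 ⊕ 01111100 = 00010010
byte 4: 01100001 ⊕ 11000100 = 10100101
byte 5: 01101100 ⊕ 00111100 = 01010000
byte 6: 00100000 ⊕ 11100110 = 11000110
byte 7: 01100101 ⊕ 11010100 = 10110001
byte 8: 01110010 ⊕ 11011001 = 10101011
byte 9: 01110010 ⊕ 10101011 = 11011001
byte 10: 01101111 ⊕ 01001100 = 00100011
byte 11: 01110010 ⊕ 11101011 = 10011001

3f827712a550c6b1abd92399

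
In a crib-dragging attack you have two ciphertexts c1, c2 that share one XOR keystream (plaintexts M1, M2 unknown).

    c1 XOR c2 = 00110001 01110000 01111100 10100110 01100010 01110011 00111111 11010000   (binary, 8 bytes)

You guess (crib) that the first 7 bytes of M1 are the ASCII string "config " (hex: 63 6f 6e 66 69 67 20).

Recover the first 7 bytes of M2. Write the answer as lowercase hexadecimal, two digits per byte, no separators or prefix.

Since c1 ⊕ c2 = M1 ⊕ M2, XORing with the guessed M1 bytes yields the corresponding M2 bytes: M2 = (c1 ⊕ c2) ⊕ M1.
31 ⊕ 63 = 52
70 ⊕ 6f = 1f
7c ⊕ 6e = 12
a6 ⊕ 66 = c0
62 ⊕ 69 = 0b
73 ⊕ 67 = 14
3f ⊕ 20 = 1f

521f12c00b141f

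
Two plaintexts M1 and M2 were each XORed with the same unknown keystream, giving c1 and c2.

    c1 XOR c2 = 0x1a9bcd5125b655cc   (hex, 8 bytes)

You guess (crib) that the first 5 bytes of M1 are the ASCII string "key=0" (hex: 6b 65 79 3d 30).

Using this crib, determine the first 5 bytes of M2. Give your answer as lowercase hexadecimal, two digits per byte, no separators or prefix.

71feb46c15

Since c1 ⊕ c2 = M1 ⊕ M2, XORing with the guessed M1 bytes yields the corresponding M2 bytes: M2 = (c1 ⊕ c2) ⊕ M1.
1a ^ 6b = 71
9b ^ 65 = fe
cd ^ 79 = b4
51 ^ 3d = 6c
25 ^ 30 = 15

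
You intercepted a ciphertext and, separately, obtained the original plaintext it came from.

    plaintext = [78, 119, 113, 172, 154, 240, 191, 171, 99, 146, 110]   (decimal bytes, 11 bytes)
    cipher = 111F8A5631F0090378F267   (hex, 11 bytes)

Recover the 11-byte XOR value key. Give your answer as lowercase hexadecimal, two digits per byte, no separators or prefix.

5f68fbfaab00b6a81b6009

Since cipher = plaintext ⊕ key, XORing both sides with plaintext gives key = plaintext ⊕ cipher.
01001110 ⊕ 00010001 = 01011111
01110111 ⊕ 00011111 = 01101000
01110001 ⊕ 10001010 = 11111011
10101100 ⊕ 01010110 = 11111010
10011010 ⊕ 00110001 = 10101011
11110000 ⊕ 11110000 = 00000000
10111111 ⊕ 00001001 = 10110110
10101011 ⊕ 00000011 = 10101000
01100011 ⊕ 01111000 = 00011011
10010010 ⊕ 11110010 = 01100000
01101110 ⊕ 01100111 = 00001001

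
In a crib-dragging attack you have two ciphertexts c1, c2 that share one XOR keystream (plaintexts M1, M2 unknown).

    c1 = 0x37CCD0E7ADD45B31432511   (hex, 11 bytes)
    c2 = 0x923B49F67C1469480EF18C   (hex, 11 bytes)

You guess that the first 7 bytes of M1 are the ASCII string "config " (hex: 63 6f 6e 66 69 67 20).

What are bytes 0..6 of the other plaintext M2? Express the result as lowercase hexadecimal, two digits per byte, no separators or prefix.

c698f777b8a712

First, c1 ⊕ c2 = (M1 ⊕ K) ⊕ (M2 ⊕ K) = M1 ⊕ M2, so the key drops out. Then M2 = (M1 ⊕ M2) ⊕ M1 over the first 7 bytes.
byte 0: (37 xor 92) xor 63 = a5 xor 63 = c6
byte 1: (cc xor 3b) xor 6f = f7 xor 6f = 98
byte 2: (d0 xor 49) xor 6e = 99 xor 6e = f7
byte 3: (e7 xor f6) xor 66 = 11 xor 66 = 77
byte 4: (ad xor 7c) xor 69 = d1 xor 69 = b8
byte 5: (d4 xor 14) xor 67 = c0 xor 67 = a7
byte 6: (5b xor 69) xor 20 = 32 xor 20 = 12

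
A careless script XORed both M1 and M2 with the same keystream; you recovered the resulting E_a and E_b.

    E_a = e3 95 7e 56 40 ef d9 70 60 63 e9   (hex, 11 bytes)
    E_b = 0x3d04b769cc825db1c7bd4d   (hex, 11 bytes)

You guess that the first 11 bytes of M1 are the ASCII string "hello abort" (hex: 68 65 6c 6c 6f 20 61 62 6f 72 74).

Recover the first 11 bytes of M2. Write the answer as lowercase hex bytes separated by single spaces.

First, E_a ⊕ E_b = (M1 ⊕ K) ⊕ (M2 ⊕ K) = M1 ⊕ M2, so the key drops out. Then M2 = (M1 ⊕ M2) ⊕ M1 over the first 11 bytes.
byte 0: (e3 ⊕ 3d) ⊕ 68 = de ⊕ 68 = b6
byte 1: (95 ⊕ 04) ⊕ 65 = 91 ⊕ 65 = f4
byte 2: (7e ⊕ b7) ⊕ 6c = c9 ⊕ 6c = a5
byte 3: (56 ⊕ 69) ⊕ 6c = 3f ⊕ 6c = 53
byte 4: (40 ⊕ cc) ⊕ 6f = 8c ⊕ 6f = e3
byte 5: (ef ⊕ 82) ⊕ 20 = 6d ⊕ 20 = 4d
byte 6: (d9 ⊕ 5d) ⊕ 61 = 84 ⊕ 61 = e5
byte 7: (70 ⊕ b1) ⊕ 62 = c1 ⊕ 62 = a3
byte 8: (60 ⊕ c7) ⊕ 6f = a7 ⊕ 6f = c8
byte 9: (63 ⊕ bd) ⊕ 72 = de ⊕ 72 = ac
byte 10: (e9 ⊕ 4d) ⊕ 74 = a4 ⊕ 74 = d0

b6 f4 a5 53 e3 4d e5 a3 c8 ac d0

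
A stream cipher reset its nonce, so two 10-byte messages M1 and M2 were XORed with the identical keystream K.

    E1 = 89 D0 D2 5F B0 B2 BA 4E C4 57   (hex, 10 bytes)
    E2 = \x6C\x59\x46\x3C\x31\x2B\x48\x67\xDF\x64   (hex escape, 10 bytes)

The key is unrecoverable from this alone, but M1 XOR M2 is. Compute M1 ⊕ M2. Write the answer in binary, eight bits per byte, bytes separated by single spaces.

11100101 10001001 10010100 01100011 10000001 10011001 11110010 00101001 00011011 00110011

E1 ⊕ E2 = (M1 ⊕ K) ⊕ (M2 ⊕ K) = M1 ⊕ M2 — the shared key cancels under XOR.
10001001 ⊕ 01101100 = 11100101
11010000 ⊕ 01011001 = 10001001
11010010 ⊕ 01000110 = 10010100
01011111 ⊕ 00111100 = 01100011
10110000 ⊕ 00110001 = 10000001
10110010 ⊕ 00101011 = 10011001
10111010 ⊕ 01001000 = 11110010
01001110 ⊕ 01100111 = 00101001
11000100 ⊕ 11011111 = 00011011
01010111 ⊕ 01100100 = 00110011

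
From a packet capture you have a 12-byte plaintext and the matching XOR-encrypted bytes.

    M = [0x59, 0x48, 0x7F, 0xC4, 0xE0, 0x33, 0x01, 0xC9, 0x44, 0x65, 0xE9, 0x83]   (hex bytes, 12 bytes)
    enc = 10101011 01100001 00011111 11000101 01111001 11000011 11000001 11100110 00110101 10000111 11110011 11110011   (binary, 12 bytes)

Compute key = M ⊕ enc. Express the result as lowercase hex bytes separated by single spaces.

Since enc = M ⊕ key, XORing both sides with M gives key = M ⊕ enc.
01011001 XOR 10101011 = 11110010
01001000 XOR 01100001 = 00101001
01111111 XOR 00011111 = 01100000
11000100 XOR 11000101 = 00000001
11100000 XOR 01111001 = 10011001
00110011 XOR 11000011 = 11110000
00000001 XOR 11000001 = 11000000
11001001 XOR 11100110 = 00101111
01000100 XOR 00110101 = 01110001
01100101 XOR 10000111 = 11100010
11101001 XOR 11110011 = 00011010
10000011 XOR 11110011 = 01110000

f2 29 60 01 99 f0 c0 2f 71 e2 1a 70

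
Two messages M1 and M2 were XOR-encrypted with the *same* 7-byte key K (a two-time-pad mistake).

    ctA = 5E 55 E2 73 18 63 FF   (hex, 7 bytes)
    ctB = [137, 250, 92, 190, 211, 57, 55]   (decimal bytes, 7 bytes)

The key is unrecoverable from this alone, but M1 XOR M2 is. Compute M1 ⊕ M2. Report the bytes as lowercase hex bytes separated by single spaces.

d7 af be cd cb 5a c8

ctA ⊕ ctB = (M1 ⊕ K) ⊕ (M2 ⊕ K) = M1 ⊕ M2 — the shared key cancels under XOR.
01011110 ⊕ 10001001 = 11010111
01010101 ⊕ 11111010 = 10101111
11100010 ⊕ 01011100 = 10111110
01110011 ⊕ 10111110 = 11001101
00011000 ⊕ 11010011 = 11001011
01100011 ⊕ 00111001 = 01011010
11111111 ⊕ 00110111 = 11001000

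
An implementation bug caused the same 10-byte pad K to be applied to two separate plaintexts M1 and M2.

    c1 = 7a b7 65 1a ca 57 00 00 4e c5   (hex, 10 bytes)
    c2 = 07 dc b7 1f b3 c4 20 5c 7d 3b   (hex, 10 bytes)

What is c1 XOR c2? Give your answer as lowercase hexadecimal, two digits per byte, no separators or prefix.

7d6bd2057993205c33fe

c1 ⊕ c2 = (M1 ⊕ K) ⊕ (M2 ⊕ K) = M1 ⊕ M2 — the shared key cancels under XOR.
7a XOR 07 = 7d
b7 XOR dc = 6b
65 XOR b7 = d2
1a XOR 1f = 05
ca XOR b3 = 79
57 XOR c4 = 93
00 XOR 20 = 20
00 XOR 5c = 5c
4e XOR 7d = 33
c5 XOR 3b = fe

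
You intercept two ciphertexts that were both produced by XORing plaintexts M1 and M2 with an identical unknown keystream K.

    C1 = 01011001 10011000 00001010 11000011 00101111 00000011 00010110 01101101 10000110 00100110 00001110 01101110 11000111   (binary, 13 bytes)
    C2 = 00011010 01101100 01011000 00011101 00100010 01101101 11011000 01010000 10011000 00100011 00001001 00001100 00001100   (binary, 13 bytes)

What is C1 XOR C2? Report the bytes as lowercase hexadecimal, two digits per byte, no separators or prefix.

43f452de0d6ece3d1e050762cb

C1 ⊕ C2 = (M1 ⊕ K) ⊕ (M2 ⊕ K) = M1 ⊕ M2 — the shared key cancels under XOR.
byte 0:  89 XOR  26 =  67
byte 1: 152 XOR 108 = 244
byte 2:  10 XOR  88 =  82
byte 3: 195 XOR  29 = 222
byte 4:  47 XOR  34 =  13
byte 5:   3 XOR 109 = 110
byte 6:  22 XOR 216 = 206
byte 7: 109 XOR  80 =  61
byte 8: 134 XOR 152 =  30
byte 9:  38 XOR  35 =   5
byte 10:  14 XOR   9 =   7
byte 11: 110 XOR  12 =  98
byte 12: 199 XOR  12 = 203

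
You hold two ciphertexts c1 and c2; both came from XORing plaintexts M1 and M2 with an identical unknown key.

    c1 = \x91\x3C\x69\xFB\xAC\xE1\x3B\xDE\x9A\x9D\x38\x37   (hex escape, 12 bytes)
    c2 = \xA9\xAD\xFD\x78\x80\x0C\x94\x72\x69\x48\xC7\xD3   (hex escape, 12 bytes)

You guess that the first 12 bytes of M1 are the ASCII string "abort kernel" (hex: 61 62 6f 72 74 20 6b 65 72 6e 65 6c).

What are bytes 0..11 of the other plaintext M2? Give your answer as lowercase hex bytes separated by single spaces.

First, c1 ⊕ c2 = (M1 ⊕ K) ⊕ (M2 ⊕ K) = M1 ⊕ M2, so the key drops out. Then M2 = (M1 ⊕ M2) ⊕ M1 over the first 12 bytes.
byte 0: (91 ^ a9) ^ 61 = 38 ^ 61 = 59
byte 1: (3c ^ ad) ^ 62 = 91 ^ 62 = f3
byte 2: (69 ^ fd) ^ 6f = 94 ^ 6f = fb
byte 3: (fb ^ 78) ^ 72 = 83 ^ 72 = f1
byte 4: (ac ^ 80) ^ 74 = 2c ^ 74 = 58
byte 5: (e1 ^ 0c) ^ 20 = ed ^ 20 = cd
byte 6: (3b ^ 94) ^ 6b = af ^ 6b = c4
byte 7: (de ^ 72) ^ 65 = ac ^ 65 = c9
byte 8: (9a ^ 69) ^ 72 = f3 ^ 72 = 81
byte 9: (9d ^ 48) ^ 6e = d5 ^ 6e = bb
byte 10: (38 ^ c7) ^ 65 = ff ^ 65 = 9a
byte 11: (37 ^ d3) ^ 6c = e4 ^ 6c = 88

59 f3 fb f1 58 cd c4 c9 81 bb 9a 88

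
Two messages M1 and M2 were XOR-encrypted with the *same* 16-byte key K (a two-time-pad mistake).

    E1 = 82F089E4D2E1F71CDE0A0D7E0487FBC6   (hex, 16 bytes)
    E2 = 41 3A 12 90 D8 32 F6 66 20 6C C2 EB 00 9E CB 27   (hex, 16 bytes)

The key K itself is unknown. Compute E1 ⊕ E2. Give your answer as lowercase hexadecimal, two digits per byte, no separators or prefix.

E1 ⊕ E2 = (M1 ⊕ K) ⊕ (M2 ⊕ K) = M1 ⊕ M2 — the shared key cancels under XOR.
10000010 ⊕ 01000001 = 11000011
11110000 ⊕ 00111010 = 11001010
10001001 ⊕ 00010010 = 10011011
11100100 ⊕ 10010000 = 01110100
11010010 ⊕ 11011000 = 00001010
11100001 ⊕ 00110010 = 11010011
11110111 ⊕ 11110110 = 00000001
00011100 ⊕ 01100110 = 01111010
11011110 ⊕ 00100000 = 11111110
00001010 ⊕ 01101100 = 01100110
00001101 ⊕ 11000010 = 11001111
01111110 ⊕ 11101011 = 10010101
00000100 ⊕ 00000000 = 00000100
10000111 ⊕ 10011110 = 00011001
11111011 ⊕ 11001011 = 00110000
11000110 ⊕ 00100111 = 11100001

c3ca9b740ad3017afe66cf95041930e1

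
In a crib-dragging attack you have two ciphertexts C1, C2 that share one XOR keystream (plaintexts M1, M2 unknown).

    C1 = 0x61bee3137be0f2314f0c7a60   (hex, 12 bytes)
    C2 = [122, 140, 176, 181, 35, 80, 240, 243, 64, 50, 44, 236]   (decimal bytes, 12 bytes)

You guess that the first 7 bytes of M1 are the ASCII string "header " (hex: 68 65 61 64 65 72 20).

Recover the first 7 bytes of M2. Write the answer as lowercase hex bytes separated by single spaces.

First, C1 ⊕ C2 = (M1 ⊕ K) ⊕ (M2 ⊕ K) = M1 ⊕ M2, so the key drops out. Then M2 = (M1 ⊕ M2) ⊕ M1 over the first 7 bytes.
byte 0: (61 XOR 7a) XOR 68 = 1b XOR 68 = 73
byte 1: (be XOR 8c) XOR 65 = 32 XOR 65 = 57
byte 2: (e3 XOR b0) XOR 61 = 53 XOR 61 = 32
byte 3: (13 XOR b5) XOR 64 = a6 XOR 64 = c2
byte 4: (7b XOR 23) XOR 65 = 58 XOR 65 = 3d
byte 5: (e0 XOR 50) XOR 72 = b0 XOR 72 = c2
byte 6: (f2 XOR f0) XOR 20 = 02 XOR 20 = 22

73 57 32 c2 3d c2 22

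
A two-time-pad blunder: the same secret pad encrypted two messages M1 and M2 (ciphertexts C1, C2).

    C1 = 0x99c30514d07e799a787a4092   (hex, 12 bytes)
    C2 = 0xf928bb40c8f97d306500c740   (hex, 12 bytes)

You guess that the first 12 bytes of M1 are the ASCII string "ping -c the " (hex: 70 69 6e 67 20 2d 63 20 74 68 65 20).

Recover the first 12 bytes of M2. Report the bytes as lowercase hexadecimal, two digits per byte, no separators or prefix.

First, C1 ⊕ C2 = (M1 ⊕ K) ⊕ (M2 ⊕ K) = M1 ⊕ M2, so the key drops out. Then M2 = (M1 ⊕ M2) ⊕ M1 over the first 12 bytes.
byte 0: (99 xor f9) xor 70 = 60 xor 70 = 10
byte 1: (c3 xor 28) xor 69 = eb xor 69 = 82
byte 2: (05 xor bb) xor 6e = be xor 6e = d0
byte 3: (14 xor 40) xor 67 = 54 xor 67 = 33
byte 4: (d0 xor c8) xor 20 = 18 xor 20 = 38
byte 5: (7e xor f9) xor 2d = 87 xor 2d = aa
byte 6: (79 xor 7d) xor 63 = 04 xor 63 = 67
byte 7: (9a xor 30) xor 20 = aa xor 20 = 8a
byte 8: (78 xor 65) xor 74 = 1d xor 74 = 69
byte 9: (7a xor 00) xor 68 = 7a xor 68 = 12
byte 10: (40 xor c7) xor 65 = 87 xor 65 = e2
byte 11: (92 xor 40) xor 20 = d2 xor 20 = f2

1082d03338aa678a6912e2f2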